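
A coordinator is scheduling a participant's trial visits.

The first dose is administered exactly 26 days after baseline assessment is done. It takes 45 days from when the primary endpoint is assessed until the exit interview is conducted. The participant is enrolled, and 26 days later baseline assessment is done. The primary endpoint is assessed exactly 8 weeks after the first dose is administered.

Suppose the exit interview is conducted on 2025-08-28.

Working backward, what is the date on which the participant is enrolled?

2025-03-28

The exit interview is conducted: Aug 28, 2025.
The primary endpoint is assessed: Aug 28, 2025 − 45 days = Jul 14, 2025.
The first dose is administered: Jul 14, 2025 − 8 weeks = May 19, 2025.
Baseline assessment is done: May 19, 2025 − 26 days = Apr 23, 2025.
The participant is enrolled: Apr 23, 2025 − 26 days = Mar 28, 2025.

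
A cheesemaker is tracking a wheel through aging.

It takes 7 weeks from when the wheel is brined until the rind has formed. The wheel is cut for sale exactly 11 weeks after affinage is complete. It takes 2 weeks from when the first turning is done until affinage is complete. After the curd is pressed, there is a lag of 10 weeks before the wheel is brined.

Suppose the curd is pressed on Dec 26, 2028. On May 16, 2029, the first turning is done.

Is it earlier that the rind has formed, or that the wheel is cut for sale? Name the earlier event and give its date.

The rind has formed — Apr 24, 2029

The curd is pressed: Dec 26, 2028.
The wheel is brined: Dec 26, 2028 + 10 weeks = Mar 6, 2029.
The rind has formed: Mar 6, 2029 + 7 weeks = Apr 24, 2029.
The first turning is done: May 16, 2029.
Affinage is complete: May 16, 2029 + 2 weeks = May 30, 2029.
The wheel is cut for sale: May 30, 2029 + 11 weeks = Aug 15, 2029.
Comparing: the rind has formed on Apr 24, 2029 vs the wheel is cut for sale on Aug 15, 2029. Earlier: the rind has formed.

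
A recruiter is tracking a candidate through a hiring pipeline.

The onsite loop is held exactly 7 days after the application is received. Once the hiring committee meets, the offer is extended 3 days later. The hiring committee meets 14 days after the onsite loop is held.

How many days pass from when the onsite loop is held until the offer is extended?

Causal path: the onsite loop is held → the hiring committee meets → the offer is extended.
Total delay along the path: 14 + 3 = 17 days.

17 days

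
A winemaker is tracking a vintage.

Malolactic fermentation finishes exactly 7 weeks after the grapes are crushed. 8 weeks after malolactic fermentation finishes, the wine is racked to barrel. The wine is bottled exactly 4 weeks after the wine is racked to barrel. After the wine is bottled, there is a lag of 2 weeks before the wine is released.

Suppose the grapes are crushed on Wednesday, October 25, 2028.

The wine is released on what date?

The grapes are crushed: Oct 25, 2028.
Malolactic fermentation finishes: Oct 25, 2028 + 7 weeks = Dec 13, 2028.
The wine is racked to barrel: Dec 13, 2028 + 8 weeks = Feb 7, 2029.
The wine is bottled: Feb 7, 2029 + 4 weeks = Mar 7, 2029.
The wine is released: Mar 7, 2029 + 2 weeks = Mar 21, 2029.

Wednesday, March 21, 2029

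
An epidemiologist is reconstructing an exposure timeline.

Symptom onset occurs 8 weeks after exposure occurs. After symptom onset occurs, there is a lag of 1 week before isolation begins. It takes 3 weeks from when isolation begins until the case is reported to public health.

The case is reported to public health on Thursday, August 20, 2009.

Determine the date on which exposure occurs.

The case is reported to public health: Aug 20, 2009.
Isolation begins: Aug 20, 2009 − 3 weeks = Jul 30, 2009.
Symptom onset occurs: Jul 30, 2009 − 1 week = Jul 23, 2009.
Exposure occurs: Jul 23, 2009 − 8 weeks = May 28, 2009.

Thursday, May 28, 2009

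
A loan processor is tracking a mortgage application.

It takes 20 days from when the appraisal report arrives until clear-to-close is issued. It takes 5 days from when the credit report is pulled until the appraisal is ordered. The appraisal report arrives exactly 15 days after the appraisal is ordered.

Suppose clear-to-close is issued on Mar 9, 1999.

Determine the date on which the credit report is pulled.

Clear-to-close is issued: Mar 9, 1999.
The appraisal report arrives: Mar 9, 1999 − 20 days = Feb 17, 1999.
The appraisal is ordered: Feb 17, 1999 − 15 days = Feb 2, 1999.
The credit report is pulled: Feb 2, 1999 − 5 days = Jan 28, 1999.

Jan 28, 1999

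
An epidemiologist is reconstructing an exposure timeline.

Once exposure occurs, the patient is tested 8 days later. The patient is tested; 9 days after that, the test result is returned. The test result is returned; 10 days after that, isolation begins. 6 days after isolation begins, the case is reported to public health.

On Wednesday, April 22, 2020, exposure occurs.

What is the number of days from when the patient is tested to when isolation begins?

Causal path: the patient is tested → the test result is returned → isolation begins.
Total delay along the path: 9 + 10 = 19 days.

19 days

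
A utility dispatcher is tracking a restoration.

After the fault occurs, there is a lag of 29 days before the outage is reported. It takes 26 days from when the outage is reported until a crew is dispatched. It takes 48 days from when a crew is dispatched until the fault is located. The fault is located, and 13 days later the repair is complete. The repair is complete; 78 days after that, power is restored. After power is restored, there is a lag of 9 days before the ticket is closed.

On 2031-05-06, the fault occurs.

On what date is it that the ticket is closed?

The fault occurs: May 6, 2031.
The outage is reported: May 6, 2031 + 29 days = Jun 4, 2031.
A crew is dispatched: Jun 4, 2031 + 26 days = Jun 30, 2031.
The fault is located: Jun 30, 2031 + 48 days = Aug 17, 2031.
The repair is complete: Aug 17, 2031 + 13 days = Aug 30, 2031.
Power is restored: Aug 30, 2031 + 78 days = Nov 16, 2031.
The ticket is closed: Nov 16, 2031 + 9 days = Nov 25, 2031.

2031-11-25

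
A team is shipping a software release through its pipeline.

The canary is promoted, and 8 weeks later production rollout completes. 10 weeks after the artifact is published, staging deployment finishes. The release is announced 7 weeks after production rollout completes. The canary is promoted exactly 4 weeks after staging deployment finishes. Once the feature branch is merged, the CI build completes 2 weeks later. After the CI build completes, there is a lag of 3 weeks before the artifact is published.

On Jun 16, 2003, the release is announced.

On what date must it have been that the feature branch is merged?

Oct 21, 2002

The release is announced: Jun 16, 2003.
Production rollout completes: Jun 16, 2003 − 7 weeks = Apr 28, 2003.
The canary is promoted: Apr 28, 2003 − 8 weeks = Mar 3, 2003.
Staging deployment finishes: Mar 3, 2003 − 4 weeks = Feb 3, 2003.
The artifact is published: Feb 3, 2003 − 10 weeks = Nov 25, 2002.
The CI build completes: Nov 25, 2002 − 3 weeks = Nov 4, 2002.
The feature branch is merged: Nov 4, 2002 − 2 weeks = Oct 21, 2002.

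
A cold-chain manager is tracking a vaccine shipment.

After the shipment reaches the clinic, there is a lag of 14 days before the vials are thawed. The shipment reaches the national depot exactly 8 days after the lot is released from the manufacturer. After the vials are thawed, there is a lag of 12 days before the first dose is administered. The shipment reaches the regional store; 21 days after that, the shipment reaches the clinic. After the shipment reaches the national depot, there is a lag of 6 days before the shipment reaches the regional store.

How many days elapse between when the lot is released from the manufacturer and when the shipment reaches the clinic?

Causal path: the lot is released from the manufacturer → the shipment reaches the national depot → the shipment reaches the regional store → the shipment reaches the clinic.
Total delay along the path: 8 + 6 + 21 = 35 days.

35 days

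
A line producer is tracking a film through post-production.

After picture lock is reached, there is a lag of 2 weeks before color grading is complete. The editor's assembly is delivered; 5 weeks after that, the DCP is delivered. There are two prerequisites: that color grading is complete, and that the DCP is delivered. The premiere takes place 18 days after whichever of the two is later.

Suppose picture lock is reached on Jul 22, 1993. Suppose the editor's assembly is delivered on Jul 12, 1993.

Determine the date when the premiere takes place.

Picture lock is reached: Jul 22, 1993.
Color grading is complete: Jul 22, 1993 + 2 weeks = Aug 5, 1993.
The editor's assembly is delivered: Jul 12, 1993.
The DCP is delivered: Jul 12, 1993 + 5 weeks = Aug 16, 1993.
Both prerequisites met — color grading is complete (Aug 5, 1993), the DCP is delivered (Aug 16, 1993); the later is Aug 16, 1993.
The premiere takes place: Aug 16, 1993 + 18 days = Sep 3, 1993.

Sep 3, 1993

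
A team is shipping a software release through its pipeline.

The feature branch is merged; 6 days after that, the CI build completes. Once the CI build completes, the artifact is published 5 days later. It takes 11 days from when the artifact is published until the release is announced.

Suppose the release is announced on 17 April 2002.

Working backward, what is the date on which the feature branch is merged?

The release is announced: Apr 17, 2002.
The artifact is published: Apr 17, 2002 − 11 days = Apr 6, 2002.
The CI build completes: Apr 6, 2002 − 5 days = Apr 1, 2002.
The feature branch is merged: Apr 1, 2002 − 6 days = Mar 26, 2002.

26 March 2002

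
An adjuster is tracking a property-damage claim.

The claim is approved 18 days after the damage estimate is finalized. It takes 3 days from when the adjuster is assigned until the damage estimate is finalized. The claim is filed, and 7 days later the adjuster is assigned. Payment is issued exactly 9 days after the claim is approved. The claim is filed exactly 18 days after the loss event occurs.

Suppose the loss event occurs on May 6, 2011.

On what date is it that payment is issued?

Jun 30, 2011

The loss event occurs: May 6, 2011.
The claim is filed: May 6, 2011 + 18 days = May 24, 2011.
The adjuster is assigned: May 24, 2011 + 7 days = May 31, 2011.
The damage estimate is finalized: May 31, 2011 + 3 days = Jun 3, 2011.
The claim is approved: Jun 3, 2011 + 18 days = Jun 21, 2011.
Payment is issued: Jun 21, 2011 + 9 days = Jun 30, 2011.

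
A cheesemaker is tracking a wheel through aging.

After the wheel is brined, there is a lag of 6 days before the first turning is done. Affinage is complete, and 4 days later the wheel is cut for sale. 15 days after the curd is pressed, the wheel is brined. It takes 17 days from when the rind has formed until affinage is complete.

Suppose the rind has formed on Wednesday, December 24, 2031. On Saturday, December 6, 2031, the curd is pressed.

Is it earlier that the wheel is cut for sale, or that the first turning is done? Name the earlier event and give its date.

The first turning is done — Saturday, December 27, 2031

The rind has formed: Dec 24, 2031.
Affinage is complete: Dec 24, 2031 + 17 days = Jan 10, 2032.
The wheel is cut for sale: Jan 10, 2032 + 4 days = Jan 14, 2032.
The curd is pressed: Dec 6, 2031.
The wheel is brined: Dec 6, 2031 + 15 days = Dec 21, 2031.
The first turning is done: Dec 21, 2031 + 6 days = Dec 27, 2031.
Comparing: the wheel is cut for sale on Jan 14, 2032 vs the first turning is done on Dec 27, 2031. Earlier: the first turning is done.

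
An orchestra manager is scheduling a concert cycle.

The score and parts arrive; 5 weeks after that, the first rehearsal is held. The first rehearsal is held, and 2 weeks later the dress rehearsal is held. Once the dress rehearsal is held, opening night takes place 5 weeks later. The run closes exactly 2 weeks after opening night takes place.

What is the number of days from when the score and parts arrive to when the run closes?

98 days

Causal path: the score and parts arrive → the first rehearsal is held → the dress rehearsal is held → opening night takes place → the run closes.
Total delay along the path: 5 + 2 + 5 + 2 weeks = 14 weeks = 98 days.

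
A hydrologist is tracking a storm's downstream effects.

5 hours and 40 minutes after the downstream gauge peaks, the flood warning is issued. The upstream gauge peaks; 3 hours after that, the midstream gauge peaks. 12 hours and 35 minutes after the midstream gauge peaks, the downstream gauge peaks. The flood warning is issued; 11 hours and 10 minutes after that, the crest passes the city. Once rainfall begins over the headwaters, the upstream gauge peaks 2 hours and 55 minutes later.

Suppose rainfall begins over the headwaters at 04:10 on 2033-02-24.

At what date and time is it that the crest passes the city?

15:30 on 2033-02-25

Rainfall begins over the headwaters: 04:10 Feb 24, 2033.
The upstream gauge peaks: 04:10 Feb 24, 2033 + 2h55m = 07:05 Feb 24, 2033.
The midstream gauge peaks: 07:05 Feb 24, 2033 + 3h = 10:05 Feb 24, 2033.
The downstream gauge peaks: 10:05 Feb 24, 2033 + 12h35m = 22:40 Feb 24, 2033.
The flood warning is issued: 22:40 Feb 24, 2033 + 5h40m = 04:20 Feb 25, 2033.
The crest passes the city: 04:20 Feb 25, 2033 + 11h10m = 15:30 Feb 25, 2033.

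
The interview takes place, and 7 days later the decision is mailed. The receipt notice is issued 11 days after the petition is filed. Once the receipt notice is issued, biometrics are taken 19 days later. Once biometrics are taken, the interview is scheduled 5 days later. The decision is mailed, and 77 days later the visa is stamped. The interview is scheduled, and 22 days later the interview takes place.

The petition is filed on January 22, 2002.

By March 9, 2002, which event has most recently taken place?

The petition is filed: Jan 22, 2002.
The receipt notice is issued: Jan 22, 2002 + 11 days = Feb 2, 2002.
Biometrics are taken: Feb 2, 2002 + 19 days = Feb 21, 2002.
The interview is scheduled: Feb 21, 2002 + 5 days = Feb 26, 2002.
The interview takes place: Feb 26, 2002 + 22 days = Mar 20, 2002.
The decision is mailed: Mar 20, 2002 + 7 days = Mar 27, 2002.
The visa is stamped: Mar 27, 2002 + 77 days = Jun 12, 2002.
Mar 9, 2002 falls between when the interview is scheduled (Feb 26, 2002) and when the interview takes place (Mar 20, 2002).

The interview is scheduled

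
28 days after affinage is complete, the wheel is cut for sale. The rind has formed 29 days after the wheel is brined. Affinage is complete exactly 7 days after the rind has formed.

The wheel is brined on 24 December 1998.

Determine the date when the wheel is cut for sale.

26 February 1999

The wheel is brined: Dec 24, 1998.
The rind has formed: Dec 24, 1998 + 29 days = Jan 22, 1999.
Affinage is complete: Jan 22, 1999 + 7 days = Jan 29, 1999.
The wheel is cut for sale: Jan 29, 1999 + 28 days = Feb 26, 1999.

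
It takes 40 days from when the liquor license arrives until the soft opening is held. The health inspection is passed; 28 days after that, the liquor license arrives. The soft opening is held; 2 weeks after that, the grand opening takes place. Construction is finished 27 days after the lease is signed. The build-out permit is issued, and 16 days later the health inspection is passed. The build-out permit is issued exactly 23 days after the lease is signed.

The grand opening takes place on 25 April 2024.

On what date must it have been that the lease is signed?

The grand opening takes place: Apr 25, 2024.
The soft opening is held: Apr 25, 2024 − 2 weeks = Apr 11, 2024.
The liquor license arrives: Apr 11, 2024 − 40 days = Mar 2, 2024.
The health inspection is passed: Mar 2, 2024 − 28 days = Feb 3, 2024.
The build-out permit is issued: Feb 3, 2024 − 16 days = Jan 18, 2024.
The lease is signed: Jan 18, 2024 − 23 days = Dec 26, 2023.

26 December 2023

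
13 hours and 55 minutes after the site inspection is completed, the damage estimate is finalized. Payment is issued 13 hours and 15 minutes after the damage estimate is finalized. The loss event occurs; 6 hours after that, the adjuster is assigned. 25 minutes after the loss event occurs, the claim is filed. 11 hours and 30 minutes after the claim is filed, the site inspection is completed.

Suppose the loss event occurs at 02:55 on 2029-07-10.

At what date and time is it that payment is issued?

The loss event occurs: 02:55 Jul 10, 2029.
The claim is filed: 02:55 Jul 10, 2029 + 25m = 03:20 Jul 10, 2029.
The site inspection is completed: 03:20 Jul 10, 2029 + 11h30m = 14:50 Jul 10, 2029.
The damage estimate is finalized: 14:50 Jul 10, 2029 + 13h55m = 04:45 Jul 11, 2029.
Payment is issued: 04:45 Jul 11, 2029 + 13h15m = 18:00 Jul 11, 2029.

18:00 on 2029-07-11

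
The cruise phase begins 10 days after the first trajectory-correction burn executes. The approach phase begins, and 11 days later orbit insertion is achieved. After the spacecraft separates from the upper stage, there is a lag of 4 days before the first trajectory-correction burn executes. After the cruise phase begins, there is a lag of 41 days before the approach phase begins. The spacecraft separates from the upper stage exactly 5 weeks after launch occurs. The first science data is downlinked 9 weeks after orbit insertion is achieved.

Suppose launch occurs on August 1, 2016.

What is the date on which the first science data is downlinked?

Launch occurs: Aug 1, 2016.
The spacecraft separates from the upper stage: Aug 1, 2016 + 5 weeks = Sep 5, 2016.
The first trajectory-correction burn executes: Sep 5, 2016 + 4 days = Sep 9, 2016.
The cruise phase begins: Sep 9, 2016 + 10 days = Sep 19, 2016.
The approach phase begins: Sep 19, 2016 + 41 days = Oct 30, 2016.
Orbit insertion is achieved: Oct 30, 2016 + 11 days = Nov 10, 2016.
The first science data is downlinked: Nov 10, 2016 + 9 weeks = Jan 12, 2017.

January 12, 2017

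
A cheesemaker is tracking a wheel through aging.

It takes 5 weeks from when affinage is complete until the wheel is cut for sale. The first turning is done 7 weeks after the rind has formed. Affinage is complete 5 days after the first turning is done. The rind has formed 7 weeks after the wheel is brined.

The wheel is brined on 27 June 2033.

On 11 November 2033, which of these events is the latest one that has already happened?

The wheel is brined: Jun 27, 2033.
The rind has formed: Jun 27, 2033 + 7 weeks = Aug 15, 2033.
The first turning is done: Aug 15, 2033 + 7 weeks = Oct 3, 2033.
Affinage is complete: Oct 3, 2033 + 5 days = Oct 8, 2033.
The wheel is cut for sale: Oct 8, 2033 + 5 weeks = Nov 12, 2033.
Nov 11, 2033 falls between when affinage is complete (Oct 8, 2033) and when the wheel is cut for sale (Nov 12, 2033).

Affinage is complete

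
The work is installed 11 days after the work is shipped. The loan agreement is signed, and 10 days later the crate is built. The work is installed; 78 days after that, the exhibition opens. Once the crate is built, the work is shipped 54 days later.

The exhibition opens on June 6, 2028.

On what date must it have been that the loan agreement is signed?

The exhibition opens: Jun 6, 2028.
The work is installed: Jun 6, 2028 − 78 days = Mar 20, 2028.
The work is shipped: Mar 20, 2028 − 11 days = Mar 9, 2028.
The crate is built: Mar 9, 2028 − 54 days = Jan 15, 2028.
The loan agreement is signed: Jan 15, 2028 − 10 days = Jan 5, 2028.

January 5, 2028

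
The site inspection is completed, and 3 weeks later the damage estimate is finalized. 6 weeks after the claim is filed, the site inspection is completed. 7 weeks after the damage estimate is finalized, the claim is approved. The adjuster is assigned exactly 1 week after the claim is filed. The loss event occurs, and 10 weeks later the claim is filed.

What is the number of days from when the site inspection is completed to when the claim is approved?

70 days

Causal path: the site inspection is completed → the damage estimate is finalized → the claim is approved.
Total delay along the path: 3 + 7 weeks = 10 weeks = 70 days.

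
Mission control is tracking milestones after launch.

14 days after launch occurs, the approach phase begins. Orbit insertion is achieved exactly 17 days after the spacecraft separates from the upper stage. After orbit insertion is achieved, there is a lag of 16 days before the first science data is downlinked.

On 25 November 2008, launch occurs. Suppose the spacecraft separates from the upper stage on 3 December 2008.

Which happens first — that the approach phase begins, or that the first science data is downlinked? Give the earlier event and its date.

The approach phase begins — 9 December 2008

Launch occurs: Nov 25, 2008.
The approach phase begins: Nov 25, 2008 + 14 days = Dec 9, 2008.
The spacecraft separates from the upper stage: Dec 3, 2008.
Orbit insertion is achieved: Dec 3, 2008 + 17 days = Dec 20, 2008.
The first science data is downlinked: Dec 20, 2008 + 16 days = Jan 5, 2009.
Comparing: the approach phase begins on Dec 9, 2008 vs the first science data is downlinked on Jan 5, 2009. Earlier: the approach phase begins.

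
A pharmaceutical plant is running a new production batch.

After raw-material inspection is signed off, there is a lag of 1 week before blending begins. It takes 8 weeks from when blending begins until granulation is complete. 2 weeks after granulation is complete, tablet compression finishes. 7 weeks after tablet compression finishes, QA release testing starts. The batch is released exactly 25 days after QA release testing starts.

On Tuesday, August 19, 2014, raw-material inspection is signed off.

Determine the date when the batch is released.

Saturday, January 17, 2015

Raw-material inspection is signed off: Aug 19, 2014.
Blending begins: Aug 19, 2014 + 1 week = Aug 26, 2014.
Granulation is complete: Aug 26, 2014 + 8 weeks = Oct 21, 2014.
Tablet compression finishes: Oct 21, 2014 + 2 weeks = Nov 4, 2014.
QA release testing starts: Nov 4, 2014 + 7 weeks = Dec 23, 2014.
The batch is released: Dec 23, 2014 + 25 days = Jan 17, 2015.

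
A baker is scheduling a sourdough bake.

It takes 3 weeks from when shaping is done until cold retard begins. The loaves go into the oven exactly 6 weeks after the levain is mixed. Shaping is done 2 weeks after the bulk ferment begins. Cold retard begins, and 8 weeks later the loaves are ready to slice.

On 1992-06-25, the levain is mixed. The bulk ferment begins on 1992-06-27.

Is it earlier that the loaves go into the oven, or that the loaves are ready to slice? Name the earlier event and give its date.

The levain is mixed: Jun 25, 1992.
The loaves go into the oven: Jun 25, 1992 + 6 weeks = Aug 6, 1992.
The bulk ferment begins: Jun 27, 1992.
Shaping is done: Jun 27, 1992 + 2 weeks = Jul 11, 1992.
Cold retard begins: Jul 11, 1992 + 3 weeks = Aug 1, 1992.
The loaves are ready to slice: Aug 1, 1992 + 8 weeks = Sep 26, 1992.
Comparing: the loaves go into the oven on Aug 6, 1992 vs the loaves are ready to slice on Sep 26, 1992. Earlier: the loaves go into the oven.

The loaves go into the oven — 1992-08-06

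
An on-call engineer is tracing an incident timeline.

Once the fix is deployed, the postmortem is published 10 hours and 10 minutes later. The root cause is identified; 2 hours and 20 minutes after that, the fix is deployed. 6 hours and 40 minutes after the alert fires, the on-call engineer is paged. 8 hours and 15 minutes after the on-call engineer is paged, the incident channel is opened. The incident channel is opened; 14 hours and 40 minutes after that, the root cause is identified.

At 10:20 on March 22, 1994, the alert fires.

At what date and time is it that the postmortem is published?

The alert fires: 10:20 Mar 22, 1994.
The on-call engineer is paged: 10:20 Mar 22, 1994 + 6h40m = 17:00 Mar 22, 1994.
The incident channel is opened: 17:00 Mar 22, 1994 + 8h15m = 01:15 Mar 23, 1994.
The root cause is identified: 01:15 Mar 23, 1994 + 14h40m = 15:55 Mar 23, 1994.
The fix is deployed: 15:55 Mar 23, 1994 + 2h20m = 18:15 Mar 23, 1994.
The postmortem is published: 18:15 Mar 23, 1994 + 10h10m = 04:25 Mar 24, 1994.

04:25 on March 24, 1994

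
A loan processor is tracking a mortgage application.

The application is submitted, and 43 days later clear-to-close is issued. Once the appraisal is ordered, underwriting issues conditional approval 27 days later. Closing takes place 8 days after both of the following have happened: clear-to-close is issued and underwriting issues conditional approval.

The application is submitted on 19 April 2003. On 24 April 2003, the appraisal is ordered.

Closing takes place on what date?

The application is submitted: Apr 19, 2003.
Clear-to-close is issued: Apr 19, 2003 + 43 days = Jun 1, 2003.
The appraisal is ordered: Apr 24, 2003.
Underwriting issues conditional approval: Apr 24, 2003 + 27 days = May 21, 2003.
Both prerequisites met — clear-to-close is issued (Jun 1, 2003), underwriting issues conditional approval (May 21, 2003); the later is Jun 1, 2003.
Closing takes place: Jun 1, 2003 + 8 days = Jun 9, 2003.

9 June 2003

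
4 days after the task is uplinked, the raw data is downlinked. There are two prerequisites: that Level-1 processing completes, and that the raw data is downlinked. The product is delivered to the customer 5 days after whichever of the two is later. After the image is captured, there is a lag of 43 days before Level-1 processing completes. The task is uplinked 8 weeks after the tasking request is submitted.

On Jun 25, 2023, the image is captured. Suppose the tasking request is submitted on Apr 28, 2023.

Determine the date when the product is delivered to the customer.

Aug 12, 2023

The image is captured: Jun 25, 2023.
Level-1 processing completes: Jun 25, 2023 + 43 days = Aug 7, 2023.
The tasking request is submitted: Apr 28, 2023.
The task is uplinked: Apr 28, 2023 + 8 weeks = Jun 23, 2023.
The raw data is downlinked: Jun 23, 2023 + 4 days = Jun 27, 2023.
Both prerequisites met — Level-1 processing completes (Aug 7, 2023), the raw data is downlinked (Jun 27, 2023); the later is Aug 7, 2023.
The product is delivered to the customer: Aug 7, 2023 + 5 days = Aug 12, 2023.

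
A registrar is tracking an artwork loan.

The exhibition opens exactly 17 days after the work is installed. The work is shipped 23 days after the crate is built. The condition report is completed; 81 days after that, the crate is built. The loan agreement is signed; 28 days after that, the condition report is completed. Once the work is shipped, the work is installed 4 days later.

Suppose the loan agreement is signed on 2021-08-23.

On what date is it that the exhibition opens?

2022-01-23

The loan agreement is signed: Aug 23, 2021.
The condition report is completed: Aug 23, 2021 + 28 days = Sep 20, 2021.
The crate is built: Sep 20, 2021 + 81 days = Dec 10, 2021.
The work is shipped: Dec 10, 2021 + 23 days = Jan 2, 2022.
The work is installed: Jan 2, 2022 + 4 days = Jan 6, 2022.
The exhibition opens: Jan 6, 2022 + 17 days = Jan 23, 2022.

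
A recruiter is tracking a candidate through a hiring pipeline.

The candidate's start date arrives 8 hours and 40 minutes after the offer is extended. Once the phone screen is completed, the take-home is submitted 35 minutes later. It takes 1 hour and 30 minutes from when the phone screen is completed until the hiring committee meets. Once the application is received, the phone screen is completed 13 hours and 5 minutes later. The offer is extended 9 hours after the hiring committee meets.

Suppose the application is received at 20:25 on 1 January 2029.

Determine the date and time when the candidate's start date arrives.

The application is received: 20:25 Jan 1, 2029.
The phone screen is completed: 20:25 Jan 1, 2029 + 13h05m = 09:30 Jan 2, 2029.
The hiring committee meets: 09:30 Jan 2, 2029 + 1h30m = 11:00 Jan 2, 2029.
The offer is extended: 11:00 Jan 2, 2029 + 9h = 20:00 Jan 2, 2029.
The candidate's start date arrives: 20:00 Jan 2, 2029 + 8h40m = 04:40 Jan 3, 2029.

04:40 on 3 January 2029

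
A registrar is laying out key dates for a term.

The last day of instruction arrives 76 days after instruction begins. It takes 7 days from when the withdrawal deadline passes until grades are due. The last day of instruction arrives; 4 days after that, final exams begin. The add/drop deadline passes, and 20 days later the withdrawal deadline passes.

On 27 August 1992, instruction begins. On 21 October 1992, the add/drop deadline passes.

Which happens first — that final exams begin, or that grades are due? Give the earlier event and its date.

Final exams begin — 15 November 1992

Instruction begins: Aug 27, 1992.
The last day of instruction arrives: Aug 27, 1992 + 76 days = Nov 11, 1992.
Final exams begin: Nov 11, 1992 + 4 days = Nov 15, 1992.
The add/drop deadline passes: Oct 21, 1992.
The withdrawal deadline passes: Oct 21, 1992 + 20 days = Nov 10, 1992.
Grades are due: Nov 10, 1992 + 7 days = Nov 17, 1992.
Comparing: final exams begin on Nov 15, 1992 vs grades are due on Nov 17, 1992. Earlier: final exams begin.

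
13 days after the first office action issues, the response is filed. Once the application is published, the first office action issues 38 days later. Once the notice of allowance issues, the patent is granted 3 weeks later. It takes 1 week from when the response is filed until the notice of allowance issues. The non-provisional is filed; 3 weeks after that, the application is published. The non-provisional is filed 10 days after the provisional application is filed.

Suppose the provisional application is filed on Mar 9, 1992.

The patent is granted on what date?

Jun 27, 1992

The provisional application is filed: Mar 9, 1992.
The non-provisional is filed: Mar 9, 1992 + 10 days = Mar 19, 1992.
The application is published: Mar 19, 1992 + 3 weeks = Apr 9, 1992.
The first office action issues: Apr 9, 1992 + 38 days = May 17, 1992.
The response is filed: May 17, 1992 + 13 days = May 30, 1992.
The notice of allowance issues: May 30, 1992 + 1 week = Jun 6, 1992.
The patent is granted: Jun 6, 1992 + 3 weeks = Jun 27, 1992.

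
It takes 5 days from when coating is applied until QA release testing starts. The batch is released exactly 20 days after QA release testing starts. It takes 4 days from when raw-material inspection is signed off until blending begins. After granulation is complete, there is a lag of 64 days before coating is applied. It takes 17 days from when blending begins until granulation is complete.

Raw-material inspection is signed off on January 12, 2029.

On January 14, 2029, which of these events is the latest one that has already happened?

Raw-material inspection is signed off: Jan 12, 2029.
Blending begins: Jan 12, 2029 + 4 days = Jan 16, 2029.
Granulation is complete: Jan 16, 2029 + 17 days = Feb 2, 2029.
Coating is applied: Feb 2, 2029 + 64 days = Apr 7, 2029.
QA release testing starts: Apr 7, 2029 + 5 days = Apr 12, 2029.
The batch is released: Apr 12, 2029 + 20 days = May 2, 2029.
Jan 14, 2029 falls between when raw-material inspection is signed off (Jan 12, 2029) and when blending begins (Jan 16, 2029).

Raw-material inspection is signed off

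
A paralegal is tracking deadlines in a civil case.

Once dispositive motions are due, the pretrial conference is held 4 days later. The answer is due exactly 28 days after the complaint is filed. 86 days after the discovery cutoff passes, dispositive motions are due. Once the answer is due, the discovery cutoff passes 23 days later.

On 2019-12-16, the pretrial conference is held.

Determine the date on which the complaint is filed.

The pretrial conference is held: Dec 16, 2019.
Dispositive motions are due: Dec 16, 2019 − 4 days = Dec 12, 2019.
The discovery cutoff passes: Dec 12, 2019 − 86 days = Sep 17, 2019.
The answer is due: Sep 17, 2019 − 23 days = Aug 25, 2019.
The complaint is filed: Aug 25, 2019 − 28 days = Jul 28, 2019.

2019-07-28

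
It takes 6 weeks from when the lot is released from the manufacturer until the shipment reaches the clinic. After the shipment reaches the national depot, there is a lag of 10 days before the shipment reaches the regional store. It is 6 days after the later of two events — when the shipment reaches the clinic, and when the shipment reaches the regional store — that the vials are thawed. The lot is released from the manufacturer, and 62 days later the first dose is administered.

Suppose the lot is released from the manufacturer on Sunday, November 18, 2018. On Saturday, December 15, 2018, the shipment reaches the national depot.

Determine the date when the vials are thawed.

Saturday, January 5, 2019

The lot is released from the manufacturer: Nov 18, 2018.
The shipment reaches the clinic: Nov 18, 2018 + 6 weeks = Dec 30, 2018.
The shipment reaches the national depot: Dec 15, 2018.
The shipment reaches the regional store: Dec 15, 2018 + 10 days = Dec 25, 2018.
Both prerequisites met — the shipment reaches the clinic (Dec 30, 2018), the shipment reaches the regional store (Dec 25, 2018); the later is Dec 30, 2018.
The vials are thawed: Dec 30, 2018 + 6 days = Jan 5, 2019.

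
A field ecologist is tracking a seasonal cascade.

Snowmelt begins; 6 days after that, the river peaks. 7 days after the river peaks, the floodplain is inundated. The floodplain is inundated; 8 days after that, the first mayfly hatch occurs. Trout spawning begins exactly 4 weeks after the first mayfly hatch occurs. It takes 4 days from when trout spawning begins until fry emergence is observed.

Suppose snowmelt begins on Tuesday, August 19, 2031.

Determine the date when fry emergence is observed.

Saturday, October 11, 2031

Snowmelt begins: Aug 19, 2031.
The river peaks: Aug 19, 2031 + 6 days = Aug 25, 2031.
The floodplain is inundated: Aug 25, 2031 + 7 days = Sep 1, 2031.
The first mayfly hatch occurs: Sep 1, 2031 + 8 days = Sep 9, 2031.
Trout spawning begins: Sep 9, 2031 + 4 weeks = Oct 7, 2031.
Fry emergence is observed: Oct 7, 2031 + 4 days = Oct 11, 2031.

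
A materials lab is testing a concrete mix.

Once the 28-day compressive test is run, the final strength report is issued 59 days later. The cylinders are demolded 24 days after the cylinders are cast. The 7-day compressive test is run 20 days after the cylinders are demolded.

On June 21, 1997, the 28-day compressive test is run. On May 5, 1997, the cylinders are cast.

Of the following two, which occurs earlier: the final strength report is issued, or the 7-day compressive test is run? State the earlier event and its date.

The 28-day compressive test is run: Jun 21, 1997.
The final strength report is issued: Jun 21, 1997 + 59 days = Aug 19, 1997.
The cylinders are cast: May 5, 1997.
The cylinders are demolded: May 5, 1997 + 24 days = May 29, 1997.
The 7-day compressive test is run: May 29, 1997 + 20 days = Jun 18, 1997.
Comparing: the final strength report is issued on Aug 19, 1997 vs the 7-day compressive test is run on Jun 18, 1997. Earlier: the 7-day compressive test is run.

The 7-day compressive test is run — June 18, 1997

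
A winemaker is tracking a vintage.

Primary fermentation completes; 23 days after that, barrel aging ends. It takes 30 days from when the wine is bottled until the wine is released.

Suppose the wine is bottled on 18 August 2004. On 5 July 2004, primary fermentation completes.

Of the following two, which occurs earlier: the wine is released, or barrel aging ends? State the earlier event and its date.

The wine is bottled: Aug 18, 2004.
The wine is released: Aug 18, 2004 + 30 days = Sep 17, 2004.
Primary fermentation completes: Jul 5, 2004.
Barrel aging ends: Jul 5, 2004 + 23 days = Jul 28, 2004.
Comparing: the wine is released on Sep 17, 2004 vs barrel aging ends on Jul 28, 2004. Earlier: barrel aging ends.

Barrel aging ends — 28 July 2004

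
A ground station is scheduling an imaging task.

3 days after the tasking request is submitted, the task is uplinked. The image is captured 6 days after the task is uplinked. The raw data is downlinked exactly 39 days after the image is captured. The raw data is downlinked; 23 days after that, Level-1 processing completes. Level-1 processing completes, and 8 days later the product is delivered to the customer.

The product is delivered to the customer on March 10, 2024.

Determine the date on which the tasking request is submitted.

The product is delivered to the customer: Mar 10, 2024.
Level-1 processing completes: Mar 10, 2024 − 8 days = Mar 2, 2024.
The raw data is downlinked: Mar 2, 2024 − 23 days = Feb 8, 2024.
The image is captured: Feb 8, 2024 − 39 days = Dec 31, 2023.
The task is uplinked: Dec 31, 2023 − 6 days = Dec 25, 2023.
The tasking request is submitted: Dec 25, 2023 − 3 days = Dec 22, 2023.

December 22, 2023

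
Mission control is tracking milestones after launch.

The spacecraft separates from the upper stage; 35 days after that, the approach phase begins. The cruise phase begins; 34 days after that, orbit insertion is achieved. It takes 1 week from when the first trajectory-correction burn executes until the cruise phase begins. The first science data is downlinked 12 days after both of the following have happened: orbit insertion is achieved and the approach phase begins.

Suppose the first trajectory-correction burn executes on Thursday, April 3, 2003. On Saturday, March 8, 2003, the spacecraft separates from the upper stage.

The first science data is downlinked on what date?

The first trajectory-correction burn executes: Apr 3, 2003.
The cruise phase begins: Apr 3, 2003 + 1 week = Apr 10, 2003.
Orbit insertion is achieved: Apr 10, 2003 + 34 days = May 14, 2003.
The spacecraft separates from the upper stage: Mar 8, 2003.
The approach phase begins: Mar 8, 2003 + 35 days = Apr 12, 2003.
Both prerequisites met — orbit insertion is achieved (May 14, 2003), the approach phase begins (Apr 12, 2003); the later is May 14, 2003.
The first science data is downlinked: May 14, 2003 + 12 days = May 26, 2003.

Monday, May 26, 2003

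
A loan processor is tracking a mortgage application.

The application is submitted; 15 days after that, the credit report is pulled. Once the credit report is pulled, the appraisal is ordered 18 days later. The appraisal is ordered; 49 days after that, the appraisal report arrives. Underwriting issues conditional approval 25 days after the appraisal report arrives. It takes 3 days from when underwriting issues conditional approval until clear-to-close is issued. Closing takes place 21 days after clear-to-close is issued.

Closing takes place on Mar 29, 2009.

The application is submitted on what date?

Nov 18, 2008

Closing takes place: Mar 29, 2009.
Clear-to-close is issued: Mar 29, 2009 − 21 days = Mar 8, 2009.
Underwriting issues conditional approval: Mar 8, 2009 − 3 days = Mar 5, 2009.
The appraisal report arrives: Mar 5, 2009 − 25 days = Feb 8, 2009.
The appraisal is ordered: Feb 8, 2009 − 49 days = Dec 21, 2008.
The credit report is pulled: Dec 21, 2008 − 18 days = Dec 3, 2008.
The application is submitted: Dec 3, 2008 − 15 days = Nov 18, 2008.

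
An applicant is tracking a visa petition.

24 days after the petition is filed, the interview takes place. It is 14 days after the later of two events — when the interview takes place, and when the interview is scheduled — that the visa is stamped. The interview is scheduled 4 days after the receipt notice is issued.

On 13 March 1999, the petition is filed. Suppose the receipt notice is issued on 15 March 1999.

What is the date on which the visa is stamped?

The petition is filed: Mar 13, 1999.
The interview takes place: Mar 13, 1999 + 24 days = Apr 6, 1999.
The receipt notice is issued: Mar 15, 1999.
The interview is scheduled: Mar 15, 1999 + 4 days = Mar 19, 1999.
Both prerequisites met — the interview takes place (Apr 6, 1999), the interview is scheduled (Mar 19, 1999); the later is Apr 6, 1999.
The visa is stamped: Apr 6, 1999 + 14 days = Apr 20, 1999.

20 April 1999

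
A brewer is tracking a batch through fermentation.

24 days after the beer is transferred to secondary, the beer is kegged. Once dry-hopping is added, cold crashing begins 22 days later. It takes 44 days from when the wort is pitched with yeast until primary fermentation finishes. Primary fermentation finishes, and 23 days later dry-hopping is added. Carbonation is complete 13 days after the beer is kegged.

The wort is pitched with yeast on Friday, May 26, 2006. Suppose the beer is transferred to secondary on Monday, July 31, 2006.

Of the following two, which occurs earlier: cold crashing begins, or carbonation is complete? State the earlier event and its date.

Cold crashing begins — Wednesday, August 23, 2006

The wort is pitched with yeast: May 26, 2006.
Primary fermentation finishes: May 26, 2006 + 44 days = Jul 9, 2006.
Dry-hopping is added: Jul 9, 2006 + 23 days = Aug 1, 2006.
Cold crashing begins: Aug 1, 2006 + 22 days = Aug 23, 2006.
The beer is transferred to secondary: Jul 31, 2006.
The beer is kegged: Jul 31, 2006 + 24 days = Aug 24, 2006.
Carbonation is complete: Aug 24, 2006 + 13 days = Sep 6, 2006.
Comparing: cold crashing begins on Aug 23, 2006 vs carbonation is complete on Sep 6, 2006. Earlier: cold crashing begins.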